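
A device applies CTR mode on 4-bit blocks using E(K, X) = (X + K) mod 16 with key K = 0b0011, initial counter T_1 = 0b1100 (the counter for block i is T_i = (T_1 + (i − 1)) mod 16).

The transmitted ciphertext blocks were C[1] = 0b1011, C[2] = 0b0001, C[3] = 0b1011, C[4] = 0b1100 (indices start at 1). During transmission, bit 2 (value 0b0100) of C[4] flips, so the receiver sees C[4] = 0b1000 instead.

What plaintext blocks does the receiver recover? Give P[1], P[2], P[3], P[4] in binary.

P[1] = 0b0100, P[2] = 0b0001, P[3] = 0b1010, P[4] = 0b1010

CTR decryption: S_i = E(K, T_i) where T_i is the counter for block i; P_i = C_i ⊕ S_i.
Only C[4] changed, to 0b1000. In CTR, a change in C_i flips the same bit in P_i only; the keystream is unaffected. Decrypting the received ciphertext:
P[1]: T = 0b1100, S = E(K, T) = 0b1111; 0b1011 ⊕ 0b1111 = 0b0100.
P[2]: T = 0b1101, S = E(K, T) = 0b0000; 0b0001 ⊕ 0b0000 = 0b0001.
P[3]: T = 0b1110, S = E(K, T) = 0b0001; 0b1011 ⊕ 0b0001 = 0b1010.
P[4]: T = 0b1111, S = E(K, T) = 0b0010; 0b1000 ⊕ 0b0010 = 0b1010.
Blocks that differ from the original plaintext: P[4].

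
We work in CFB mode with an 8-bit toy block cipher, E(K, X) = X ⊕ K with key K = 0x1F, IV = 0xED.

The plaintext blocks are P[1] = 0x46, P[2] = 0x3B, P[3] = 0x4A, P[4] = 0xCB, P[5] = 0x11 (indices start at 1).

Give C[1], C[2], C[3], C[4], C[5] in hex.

C[1] = 0xB4, C[2] = 0x90, C[3] = 0xC5, C[4] = 0x11, C[5] = 0x1F

CFB encryption: C_i = P_i ⊕ E(K, C_{i−1}), with C_{0} = IV.
C[1]: E(K, 0xED) = 0xF2; 0x46 ⊕ 0xF2 = 0xB4.
C[2]: E(K, 0xB4) = 0xAB; 0x3B ⊕ 0xAB = 0x90.
C[3]: E(K, 0x90) = 0x8F; 0x4A ⊕ 0x8F = 0xC5.
C[4]: E(K, 0xC5) = 0xDA; 0xCB ⊕ 0xDA = 0x11.
C[5]: E(K, 0x11) = 0x0E; 0x11 ⊕ 0x0E = 0x1F.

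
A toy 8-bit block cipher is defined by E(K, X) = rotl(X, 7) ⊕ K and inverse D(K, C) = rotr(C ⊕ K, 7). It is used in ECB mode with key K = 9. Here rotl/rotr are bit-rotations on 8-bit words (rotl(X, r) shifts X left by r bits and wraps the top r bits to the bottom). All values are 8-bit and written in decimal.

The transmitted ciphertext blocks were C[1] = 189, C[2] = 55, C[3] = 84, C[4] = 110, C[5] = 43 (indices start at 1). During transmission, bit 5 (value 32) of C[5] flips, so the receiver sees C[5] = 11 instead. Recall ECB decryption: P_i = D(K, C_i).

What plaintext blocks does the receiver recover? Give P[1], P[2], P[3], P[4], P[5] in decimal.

Only C[5] changed, to 11. In ECB, a change in C_i affects only P_i. Decrypting the received ciphertext:
P[1]: D(K, 189) = 105.
P[2]: D(K, 55) = 124.
P[3]: D(K, 84) = 186.
P[4]: D(K, 110) = 206.
P[5]: D(K, 11) = 4.
Blocks that differ from the original plaintext: P[5].

P[1] = 105, P[2] = 124, P[3] = 186, P[4] = 206, P[5] = 4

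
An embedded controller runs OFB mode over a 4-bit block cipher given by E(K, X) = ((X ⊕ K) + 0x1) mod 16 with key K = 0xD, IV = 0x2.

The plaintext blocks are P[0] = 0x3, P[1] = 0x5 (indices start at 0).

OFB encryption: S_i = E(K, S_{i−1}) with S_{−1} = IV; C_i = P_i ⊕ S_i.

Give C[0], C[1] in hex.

C[0]: S = E(K, 0x2) = 0x0; 0x3 ⊕ 0x0 = 0x3.
C[1]: S = E(K, 0x0) = 0xE; 0x5 ⊕ 0xE = 0xB.

C[0] = 0x3, C[1] = 0xB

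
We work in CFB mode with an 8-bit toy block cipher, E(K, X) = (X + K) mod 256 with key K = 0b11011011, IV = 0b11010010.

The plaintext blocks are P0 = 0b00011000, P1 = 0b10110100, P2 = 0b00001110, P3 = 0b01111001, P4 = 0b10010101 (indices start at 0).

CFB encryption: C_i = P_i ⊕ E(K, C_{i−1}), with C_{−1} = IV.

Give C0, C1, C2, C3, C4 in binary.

C0 = 0b10110101, C1 = 0b00100100, C2 = 0b11110001, C3 = 0b10110101, C4 = 0b00000101

C0: E(K, 0b11010010) = 0b10101101; 0b00011000 ⊕ 0b10101101 = 0b10110101.
C1: E(K, 0b10110101) = 0b10010000; 0b10110100 ⊕ 0b10010000 = 0b00100100.
C2: E(K, 0b00100100) = 0b11111111; 0b00001110 ⊕ 0b11111111 = 0b11110001.
C3: E(K, 0b11110001) = 0b11001100; 0b01111001 ⊕ 0b11001100 = 0b10110101.
C4: E(K, 0b10110101) = 0b10010000; 0b10010101 ⊕ 0b10010000 = 0b00000101.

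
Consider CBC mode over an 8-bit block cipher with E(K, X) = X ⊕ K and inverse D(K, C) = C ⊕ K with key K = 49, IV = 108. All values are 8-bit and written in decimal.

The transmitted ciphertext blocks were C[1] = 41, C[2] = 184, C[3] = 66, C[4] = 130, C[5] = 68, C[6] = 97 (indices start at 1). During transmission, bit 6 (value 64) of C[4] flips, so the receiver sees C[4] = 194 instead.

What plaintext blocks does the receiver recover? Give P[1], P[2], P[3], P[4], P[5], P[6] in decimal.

P[1] = 116, P[2] = 160, P[3] = 203, P[4] = 177, P[5] = 183, P[6] = 20

CBC decryption: P_i = D(K, C_i) ⊕ C_{i−1}, with C_{0} = IV.
Only C[4] changed, to 194. In CBC, a change in C_i garbles P_i and flips the same bit in P_{i+1}. Decrypting the received ciphertext:
P[1]: D(K, 41) = 24; 24 ⊕ 108 = 116.
P[2]: D(K, 184) = 137; 137 ⊕ 41 = 160.
P[3]: D(K, 66) = 115; 115 ⊕ 184 = 203.
P[4]: D(K, 194) = 243; 243 ⊕ 66 = 177.
P[5]: D(K, 68) = 117; 117 ⊕ 194 = 183.
P[6]: D(K, 97) = 80; 80 ⊕ 68 = 20.
Blocks that differ from the original plaintext: P[4], P[5].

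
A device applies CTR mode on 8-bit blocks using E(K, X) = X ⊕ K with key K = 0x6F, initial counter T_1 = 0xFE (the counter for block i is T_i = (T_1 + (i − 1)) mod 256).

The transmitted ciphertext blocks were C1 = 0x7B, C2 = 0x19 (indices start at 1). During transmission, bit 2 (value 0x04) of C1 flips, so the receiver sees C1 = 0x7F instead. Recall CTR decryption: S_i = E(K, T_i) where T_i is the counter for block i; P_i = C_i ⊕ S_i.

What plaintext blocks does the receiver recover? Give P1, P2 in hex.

Only C1 changed, to 0x7F. In CTR, a change in C_i flips the same bit in P_i only; the keystream is unaffected. Decrypting the received ciphertext:
P1: T = 0xFE, S = E(K, T) = 0x91; 0x7F ⊕ 0x91 = 0xEE.
P2: T = 0xFF, S = E(K, T) = 0x90; 0x19 ⊕ 0x90 = 0x89.
Blocks that differ from the original plaintext: P1.

P1 = 0xEE, P2 = 0x89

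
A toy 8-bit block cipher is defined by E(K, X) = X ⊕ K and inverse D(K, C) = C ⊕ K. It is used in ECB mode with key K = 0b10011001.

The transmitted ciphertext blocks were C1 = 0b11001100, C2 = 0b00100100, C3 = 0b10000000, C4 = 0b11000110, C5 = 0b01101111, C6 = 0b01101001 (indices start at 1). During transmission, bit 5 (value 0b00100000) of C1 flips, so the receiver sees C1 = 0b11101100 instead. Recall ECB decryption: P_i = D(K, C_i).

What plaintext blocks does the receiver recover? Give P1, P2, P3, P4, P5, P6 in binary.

P1 = 0b01110101, P2 = 0b10111101, P3 = 0b00011001, P4 = 0b01011111, P5 = 0b11110110, P6 = 0b11110000

Only C1 changed, to 0b11101100. In ECB, a change in C_i affects only P_i. Decrypting the received ciphertext:
P1: D(K, 0b11101100) = 0b01110101.
P2: D(K, 0b00100100) = 0b10111101.
P3: D(K, 0b10000000) = 0b00011001.
P4: D(K, 0b11000110) = 0b01011111.
P5: D(K, 0b01101111) = 0b11110110.
P6: D(K, 0b01101001) = 0b11110000.
Blocks that differ from the original plaintext: P1.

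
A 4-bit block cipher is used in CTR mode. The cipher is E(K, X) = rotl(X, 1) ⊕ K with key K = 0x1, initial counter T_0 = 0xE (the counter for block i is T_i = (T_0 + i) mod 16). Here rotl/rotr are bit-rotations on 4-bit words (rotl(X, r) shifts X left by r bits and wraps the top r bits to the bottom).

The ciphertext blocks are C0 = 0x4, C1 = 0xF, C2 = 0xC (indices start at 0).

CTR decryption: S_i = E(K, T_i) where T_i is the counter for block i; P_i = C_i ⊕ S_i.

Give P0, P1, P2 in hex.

P0: T = 0xE, S = E(K, T) = 0xC; 0x4 ⊕ 0xC = 0x8.
P1: T = 0xF, S = E(K, T) = 0xE; 0xF ⊕ 0xE = 0x1.
P2: T = 0x0, S = E(K, T) = 0x1; 0xC ⊕ 0x1 = 0xD.

P0 = 0x8, P1 = 0x1, P2 = 0xD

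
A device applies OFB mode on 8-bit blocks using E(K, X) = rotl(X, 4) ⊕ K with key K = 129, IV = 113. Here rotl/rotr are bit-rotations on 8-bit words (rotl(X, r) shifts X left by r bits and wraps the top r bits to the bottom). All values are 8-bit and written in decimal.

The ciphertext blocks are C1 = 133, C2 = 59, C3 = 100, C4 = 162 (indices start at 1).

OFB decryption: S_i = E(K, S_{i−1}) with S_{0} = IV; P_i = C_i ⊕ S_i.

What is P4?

P4 = 211

P1: S = E(K, 113) = 150; 133 ⊕ 150 = 19.
P2: S = E(K, 150) = 232; 59 ⊕ 232 = 211.
P3: S = E(K, 232) = 15; 100 ⊕ 15 = 107.
P4: S = E(K, 15) = 113; 162 ⊕ 113 = 211.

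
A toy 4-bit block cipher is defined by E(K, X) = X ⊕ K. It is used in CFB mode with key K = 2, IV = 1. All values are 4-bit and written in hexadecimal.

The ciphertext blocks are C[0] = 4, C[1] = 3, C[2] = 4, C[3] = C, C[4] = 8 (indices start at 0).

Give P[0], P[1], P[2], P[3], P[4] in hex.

P[0] = 7, P[1] = 5, P[2] = 5, P[3] = A, P[4] = 6

CFB decryption: P_i = C_i ⊕ E(K, C_{i−1}), with C_{−1} = IV.
P[0]: E(K, 1) = 3; 4 ⊕ 3 = 7.
P[1]: E(K, 4) = 6; 3 ⊕ 6 = 5.
P[2]: E(K, 3) = 1; 4 ⊕ 1 = 5.
P[3]: E(K, 4) = 6; C ⊕ 6 = A.
P[4]: E(K, C) = E; 8 ⊕ E = 6.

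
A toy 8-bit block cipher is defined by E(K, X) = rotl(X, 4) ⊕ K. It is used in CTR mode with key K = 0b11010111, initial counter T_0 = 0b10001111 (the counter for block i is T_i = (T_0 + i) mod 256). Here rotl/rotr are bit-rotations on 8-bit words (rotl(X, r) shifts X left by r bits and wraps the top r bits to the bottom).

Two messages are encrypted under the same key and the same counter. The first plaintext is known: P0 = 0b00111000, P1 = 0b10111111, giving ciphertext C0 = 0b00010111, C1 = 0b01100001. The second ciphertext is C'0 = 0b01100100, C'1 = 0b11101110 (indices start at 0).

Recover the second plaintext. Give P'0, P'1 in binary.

P'0 = 0b01001011, P'1 = 0b00110000

In CTR with a reused counter, both messages share the same keystream S_i, so C_i ⊕ C'_i = P_i ⊕ P'_i and thus P'_i = P_i ⊕ C_i ⊕ C'_i.
P'0: 0b00111000 ⊕ 0b00010111 ⊕ 0b01100100 = 0b01001011.
P'1: 0b10111111 ⊕ 0b01100001 ⊕ 0b11101110 = 0b00110000.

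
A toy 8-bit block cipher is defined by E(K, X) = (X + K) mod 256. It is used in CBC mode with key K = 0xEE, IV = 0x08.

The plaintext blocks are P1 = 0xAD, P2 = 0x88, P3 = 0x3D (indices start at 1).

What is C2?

C2 = 0x09

CBC encryption: C_i = E(K, P_i ⊕ C_{i−1}), with C_{0} = IV.
C1: P1 ⊕ 0x08 = 0xA5; E(K, 0xA5) = 0x93.
C2: P2 ⊕ 0x93 = 0x1B; E(K, 0x1B) = 0x09.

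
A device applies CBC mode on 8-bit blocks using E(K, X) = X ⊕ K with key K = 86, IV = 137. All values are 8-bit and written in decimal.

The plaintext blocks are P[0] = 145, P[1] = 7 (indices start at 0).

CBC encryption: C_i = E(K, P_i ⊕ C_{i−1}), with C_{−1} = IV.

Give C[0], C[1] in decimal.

C[0]: P[0] ⊕ 137 = 24; E(K, 24) = 78.
C[1]: P[1] ⊕ 78 = 73; E(K, 73) = 31.

C[0] = 78, C[1] = 31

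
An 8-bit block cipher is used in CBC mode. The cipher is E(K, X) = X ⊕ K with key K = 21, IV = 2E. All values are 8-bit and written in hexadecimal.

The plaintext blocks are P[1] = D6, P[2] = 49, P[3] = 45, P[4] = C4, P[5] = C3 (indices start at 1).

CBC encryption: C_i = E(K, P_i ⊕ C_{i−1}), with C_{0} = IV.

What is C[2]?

C[1]: P[1] ⊕ 2E = F8; E(K, F8) = D9.
C[2]: P[2] ⊕ D9 = 90; E(K, 90) = B1.

C[2] = B1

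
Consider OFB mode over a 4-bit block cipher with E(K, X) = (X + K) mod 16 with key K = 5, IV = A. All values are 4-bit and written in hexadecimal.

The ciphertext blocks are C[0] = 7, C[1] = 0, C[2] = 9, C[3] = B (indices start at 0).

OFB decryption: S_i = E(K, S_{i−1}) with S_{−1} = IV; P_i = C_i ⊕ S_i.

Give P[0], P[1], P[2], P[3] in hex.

P[0]: S = E(K, A) = F; 7 ⊕ F = 8.
P[1]: S = E(K, F) = 4; 0 ⊕ 4 = 4.
P[2]: S = E(K, 4) = 9; 9 ⊕ 9 = 0.
P[3]: S = E(K, 9) = E; B ⊕ E = 5.

P[0] = 8, P[1] = 4, P[2] = 0, P[3] = 5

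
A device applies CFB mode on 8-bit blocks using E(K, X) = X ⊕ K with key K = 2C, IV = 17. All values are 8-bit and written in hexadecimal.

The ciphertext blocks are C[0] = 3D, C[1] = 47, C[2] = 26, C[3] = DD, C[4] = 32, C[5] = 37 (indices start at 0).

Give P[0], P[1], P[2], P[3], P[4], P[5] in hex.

CFB decryption: P_i = C_i ⊕ E(K, C_{i−1}), with C_{−1} = IV.
P[0]: E(K, 17) = 3B; 3D ⊕ 3B = 06.
P[1]: E(K, 3D) = 11; 47 ⊕ 11 = 56.
P[2]: E(K, 47) = 6B; 26 ⊕ 6B = 4D.
P[3]: E(K, 26) = 0A; DD ⊕ 0A = D7.
P[4]: E(K, DD) = F1; 32 ⊕ F1 = C3.
P[5]: E(K, 32) = 1E; 37 ⊕ 1E = 29.

P[0] = 06, P[1] = 56, P[2] = 4D, P[3] = D7, P[4] = C3, P[5] = 29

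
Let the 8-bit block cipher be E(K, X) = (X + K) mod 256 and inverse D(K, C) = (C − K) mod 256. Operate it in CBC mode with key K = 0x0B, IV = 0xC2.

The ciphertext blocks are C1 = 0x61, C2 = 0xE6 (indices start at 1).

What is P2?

CBC decryption: P_i = D(K, C_i) ⊕ C_{i−1}, with C_{0} = IV.
P2: D(K, 0xE6) = 0xDB; 0xDB ⊕ 0x61 = 0xBA.

P2 = 0xBA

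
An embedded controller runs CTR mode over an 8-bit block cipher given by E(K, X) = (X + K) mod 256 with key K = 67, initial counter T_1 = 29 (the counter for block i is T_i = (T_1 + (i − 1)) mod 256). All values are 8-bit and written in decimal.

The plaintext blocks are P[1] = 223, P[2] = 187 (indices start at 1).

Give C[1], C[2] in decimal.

C[1] = 191, C[2] = 218

CTR encryption: S_i = E(K, T_i) where T_i is the counter for block i; C_i = P_i ⊕ S_i.
C[1]: T = 29, S = E(K, T) = 96; 223 ⊕ 96 = 191.
C[2]: T = 30, S = E(K, T) = 97; 187 ⊕ 97 = 218.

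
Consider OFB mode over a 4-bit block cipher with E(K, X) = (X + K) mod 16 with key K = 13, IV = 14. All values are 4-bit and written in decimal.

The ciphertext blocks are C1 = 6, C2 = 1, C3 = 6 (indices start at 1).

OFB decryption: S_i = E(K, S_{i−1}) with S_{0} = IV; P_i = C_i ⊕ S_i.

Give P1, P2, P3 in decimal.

P1 = 13, P2 = 9, P3 = 3

P1: S = E(K, 14) = 11; 6 ⊕ 11 = 13.
P2: S = E(K, 11) = 8; 1 ⊕ 8 = 9.
P3: S = E(K, 8) = 5; 6 ⊕ 5 = 3.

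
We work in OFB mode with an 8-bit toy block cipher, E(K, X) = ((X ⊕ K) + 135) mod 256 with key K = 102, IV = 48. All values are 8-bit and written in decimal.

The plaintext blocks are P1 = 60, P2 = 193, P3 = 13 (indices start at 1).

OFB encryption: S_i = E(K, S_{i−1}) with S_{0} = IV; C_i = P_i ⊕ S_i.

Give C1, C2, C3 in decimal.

C1: S = E(K, 48) = 221; 60 ⊕ 221 = 225.
C2: S = E(K, 221) = 66; 193 ⊕ 66 = 131.
C3: S = E(K, 66) = 171; 13 ⊕ 171 = 166.

C1 = 225, C2 = 131, C3 = 166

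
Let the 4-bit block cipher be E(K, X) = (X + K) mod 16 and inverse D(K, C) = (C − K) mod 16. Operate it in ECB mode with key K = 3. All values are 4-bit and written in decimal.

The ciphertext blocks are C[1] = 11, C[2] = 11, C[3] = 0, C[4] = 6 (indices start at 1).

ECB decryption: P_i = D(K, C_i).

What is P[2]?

P[2]: D(K, 11) = 8.

P[2] = 8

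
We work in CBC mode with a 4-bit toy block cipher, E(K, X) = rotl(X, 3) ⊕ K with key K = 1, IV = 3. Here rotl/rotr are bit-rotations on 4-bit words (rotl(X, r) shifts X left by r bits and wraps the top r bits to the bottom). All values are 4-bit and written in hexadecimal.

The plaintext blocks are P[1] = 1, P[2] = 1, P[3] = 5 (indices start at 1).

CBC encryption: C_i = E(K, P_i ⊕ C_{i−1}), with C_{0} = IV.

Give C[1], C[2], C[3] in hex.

C[1]: P[1] ⊕ 3 = 2; E(K, 2) = 0.
C[2]: P[2] ⊕ 0 = 1; E(K, 1) = 9.
C[3]: P[3] ⊕ 9 = C; E(K, C) = 7.

C[1] = 0, C[2] = 9, C[3] = 7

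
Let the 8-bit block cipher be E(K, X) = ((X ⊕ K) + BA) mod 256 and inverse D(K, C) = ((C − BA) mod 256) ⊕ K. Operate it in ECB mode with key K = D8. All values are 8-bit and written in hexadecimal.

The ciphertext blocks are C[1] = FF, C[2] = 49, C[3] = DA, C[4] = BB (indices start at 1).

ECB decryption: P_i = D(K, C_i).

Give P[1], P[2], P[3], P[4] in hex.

P[1] = 9D, P[2] = 57, P[3] = F8, P[4] = D9

P[1]: D(K, FF) = 9D.
P[2]: D(K, 49) = 57.
P[3]: D(K, DA) = F8.
P[4]: D(K, BB) = D9.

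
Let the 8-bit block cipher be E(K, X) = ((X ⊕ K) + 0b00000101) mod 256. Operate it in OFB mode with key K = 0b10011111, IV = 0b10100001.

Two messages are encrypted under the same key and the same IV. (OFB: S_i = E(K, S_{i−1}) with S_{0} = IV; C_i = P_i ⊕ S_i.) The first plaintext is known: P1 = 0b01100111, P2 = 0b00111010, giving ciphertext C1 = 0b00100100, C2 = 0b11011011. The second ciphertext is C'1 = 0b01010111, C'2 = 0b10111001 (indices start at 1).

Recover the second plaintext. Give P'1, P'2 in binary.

In OFB with a reused IV, both messages share the same keystream S_i, so C_i ⊕ C'_i = P_i ⊕ P'_i and thus P'_i = P_i ⊕ C_i ⊕ C'_i.
P'1: 0b01100111 ⊕ 0b00100100 ⊕ 0b01010111 = 0b00010100.
P'2: 0b00111010 ⊕ 0b11011011 ⊕ 0b10111001 = 0b01011000.

P'1 = 0b00010100, P'2 = 0b01011000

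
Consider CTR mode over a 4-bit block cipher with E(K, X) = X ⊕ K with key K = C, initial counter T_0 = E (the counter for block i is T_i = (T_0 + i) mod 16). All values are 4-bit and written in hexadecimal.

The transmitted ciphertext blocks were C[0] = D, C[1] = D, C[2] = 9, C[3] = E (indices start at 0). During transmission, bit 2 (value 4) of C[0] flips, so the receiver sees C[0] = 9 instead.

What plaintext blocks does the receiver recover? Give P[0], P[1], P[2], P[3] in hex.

CTR decryption: S_i = E(K, T_i) where T_i is the counter for block i; P_i = C_i ⊕ S_i.
Only C[0] changed, to 9. In CTR, a change in C_i flips the same bit in P_i only; the keystream is unaffected. Decrypting the received ciphertext:
P[0]: T = E, S = E(K, T) = 2; 9 ⊕ 2 = B.
P[1]: T = F, S = E(K, T) = 3; D ⊕ 3 = E.
P[2]: T = 0, S = E(K, T) = C; 9 ⊕ C = 5.
P[3]: T = 1, S = E(K, T) = D; E ⊕ D = 3.
Blocks that differ from the original plaintext: P[0].

P[0] = B, P[1] = E, P[2] = 5, P[3] = 3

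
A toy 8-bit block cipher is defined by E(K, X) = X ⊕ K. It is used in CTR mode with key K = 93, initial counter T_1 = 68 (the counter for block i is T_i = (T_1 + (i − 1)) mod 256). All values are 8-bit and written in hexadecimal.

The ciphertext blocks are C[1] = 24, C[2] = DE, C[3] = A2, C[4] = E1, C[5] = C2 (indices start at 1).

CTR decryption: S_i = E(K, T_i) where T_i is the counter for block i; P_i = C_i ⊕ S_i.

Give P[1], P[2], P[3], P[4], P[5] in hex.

P[1] = DF, P[2] = 24, P[3] = 5B, P[4] = 19, P[5] = 3D

P[1]: T = 68, S = E(K, T) = FB; 24 ⊕ FB = DF.
P[2]: T = 69, S = E(K, T) = FA; DE ⊕ FA = 24.
P[3]: T = 6A, S = E(K, T) = F9; A2 ⊕ F9 = 5B.
P[4]: T = 6B, S = E(K, T) = F8; E1 ⊕ F8 = 19.
P[5]: T = 6C, S = E(K, T) = FF; C2 ⊕ FF = 3D.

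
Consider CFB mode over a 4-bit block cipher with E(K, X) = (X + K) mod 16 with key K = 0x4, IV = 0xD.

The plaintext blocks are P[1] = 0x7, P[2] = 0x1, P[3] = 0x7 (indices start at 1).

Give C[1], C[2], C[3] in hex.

C[1] = 0x6, C[2] = 0xB, C[3] = 0x8

CFB encryption: C_i = P_i ⊕ E(K, C_{i−1}), with C_{0} = IV.
C[1]: E(K, 0xD) = 0x1; 0x7 ⊕ 0x1 = 0x6.
C[2]: E(K, 0x6) = 0xA; 0x1 ⊕ 0xA = 0xB.
C[3]: E(K, 0xB) = 0xF; 0x7 ⊕ 0xF = 0x8.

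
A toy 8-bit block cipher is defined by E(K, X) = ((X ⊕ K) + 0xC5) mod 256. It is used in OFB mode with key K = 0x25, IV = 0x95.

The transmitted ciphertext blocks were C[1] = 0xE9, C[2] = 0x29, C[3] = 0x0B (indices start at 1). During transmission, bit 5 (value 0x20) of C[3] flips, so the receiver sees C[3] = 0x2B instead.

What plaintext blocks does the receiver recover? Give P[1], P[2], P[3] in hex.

OFB decryption: S_i = E(K, S_{i−1}) with S_{0} = IV; P_i = C_i ⊕ S_i.
Only C[3] changed, to 0x2B. In OFB, a change in C_i flips the same bit in P_i only; the keystream is unaffected. Decrypting the received ciphertext:
P[1]: S = E(K, 0x95) = 0x75; 0xE9 ⊕ 0x75 = 0x9C.
P[2]: S = E(K, 0x75) = 0x15; 0x29 ⊕ 0x15 = 0x3C.
P[3]: S = E(K, 0x15) = 0xF5; 0x2B ⊕ 0xF5 = 0xDE.
Blocks that differ from the original plaintext: P[3].

P[1] = 0x9C, P[2] = 0x3C, P[3] = 0xDE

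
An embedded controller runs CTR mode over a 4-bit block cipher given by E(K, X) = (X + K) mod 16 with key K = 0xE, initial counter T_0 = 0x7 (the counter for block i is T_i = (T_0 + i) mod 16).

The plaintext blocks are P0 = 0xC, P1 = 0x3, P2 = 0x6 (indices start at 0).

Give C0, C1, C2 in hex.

C0 = 0x9, C1 = 0x5, C2 = 0x1

CTR encryption: S_i = E(K, T_i) where T_i is the counter for block i; C_i = P_i ⊕ S_i.
C0: T = 0x7, S = E(K, T) = 0x5; 0xC ⊕ 0x5 = 0x9.
C1: T = 0x8, S = E(K, T) = 0x6; 0x3 ⊕ 0x6 = 0x5.
C2: T = 0x9, S = E(K, T) = 0x7; 0x6 ⊕ 0x7 = 0x1.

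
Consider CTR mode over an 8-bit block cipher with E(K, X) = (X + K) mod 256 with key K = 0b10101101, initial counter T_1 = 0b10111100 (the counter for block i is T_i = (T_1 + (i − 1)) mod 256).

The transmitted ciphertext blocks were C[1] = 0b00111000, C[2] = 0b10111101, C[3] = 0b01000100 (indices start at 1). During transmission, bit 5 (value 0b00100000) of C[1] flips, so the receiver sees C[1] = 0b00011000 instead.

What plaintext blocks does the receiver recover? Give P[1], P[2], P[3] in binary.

P[1] = 0b01110001, P[2] = 0b11010111, P[3] = 0b00101111

CTR decryption: S_i = E(K, T_i) where T_i is the counter for block i; P_i = C_i ⊕ S_i.
Only C[1] changed, to 0b00011000. In CTR, a change in C_i flips the same bit in P_i only; the keystream is unaffected. Decrypting the received ciphertext:
P[1]: T = 0b10111100, S = E(K, T) = 0b01101001; 0b00011000 ⊕ 0b01101001 = 0b01110001.
P[2]: T = 0b10111101, S = E(K, T) = 0b01101010; 0b10111101 ⊕ 0b01101010 = 0b11010111.
P[3]: T = 0b10111110, S = E(K, T) = 0b01101011; 0b01000100 ⊕ 0b01101011 = 0b00101111.
Blocks that differ from the original plaintext: P[1].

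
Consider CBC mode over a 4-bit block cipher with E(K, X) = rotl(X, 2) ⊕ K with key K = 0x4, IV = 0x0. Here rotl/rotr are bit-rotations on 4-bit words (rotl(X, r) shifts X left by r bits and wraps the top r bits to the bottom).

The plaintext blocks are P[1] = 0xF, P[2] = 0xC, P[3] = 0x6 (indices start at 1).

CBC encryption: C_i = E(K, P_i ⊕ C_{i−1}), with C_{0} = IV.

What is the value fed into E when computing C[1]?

C[1]: P[1] ⊕ 0x0 = 0xF; E(K, 0xF) = 0xB.
So the input to E for block [1] is 0xF.

0xF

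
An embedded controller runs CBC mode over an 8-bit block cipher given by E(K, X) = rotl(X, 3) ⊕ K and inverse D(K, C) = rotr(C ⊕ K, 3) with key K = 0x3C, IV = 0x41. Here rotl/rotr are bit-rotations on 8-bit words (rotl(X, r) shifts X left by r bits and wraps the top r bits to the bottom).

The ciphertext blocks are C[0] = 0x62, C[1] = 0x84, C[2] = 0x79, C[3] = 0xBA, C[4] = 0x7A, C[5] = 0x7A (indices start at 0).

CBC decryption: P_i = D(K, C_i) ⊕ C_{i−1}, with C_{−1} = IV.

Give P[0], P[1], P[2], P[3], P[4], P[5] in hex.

P[0] = 0x8A, P[1] = 0x75, P[2] = 0x2C, P[3] = 0xA9, P[4] = 0x72, P[5] = 0xB2

P[0]: D(K, 0x62) = 0xCB; 0xCB ⊕ 0x41 = 0x8A.
P[1]: D(K, 0x84) = 0x17; 0x17 ⊕ 0x62 = 0x75.
P[2]: D(K, 0x79) = 0xA8; 0xA8 ⊕ 0x84 = 0x2C.
P[3]: D(K, 0xBA) = 0xD0; 0xD0 ⊕ 0x79 = 0xA9.
P[4]: D(K, 0x7A) = 0xC8; 0xC8 ⊕ 0xBA = 0x72.
P[5]: D(K, 0x7A) = 0xC8; 0xC8 ⊕ 0x7A = 0xB2.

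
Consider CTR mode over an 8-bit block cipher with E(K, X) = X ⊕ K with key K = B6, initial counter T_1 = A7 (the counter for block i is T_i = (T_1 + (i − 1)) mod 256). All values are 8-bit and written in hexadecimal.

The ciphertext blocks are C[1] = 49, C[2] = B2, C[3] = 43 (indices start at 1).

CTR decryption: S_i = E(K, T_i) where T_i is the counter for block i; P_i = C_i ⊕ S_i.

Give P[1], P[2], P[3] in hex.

P[1] = 58, P[2] = AC, P[3] = 5C

P[1]: T = A7, S = E(K, T) = 11; 49 ⊕ 11 = 58.
P[2]: T = A8, S = E(K, T) = 1E; B2 ⊕ 1E = AC.
P[3]: T = A9, S = E(K, T) = 1F; 43 ⊕ 1F = 5C.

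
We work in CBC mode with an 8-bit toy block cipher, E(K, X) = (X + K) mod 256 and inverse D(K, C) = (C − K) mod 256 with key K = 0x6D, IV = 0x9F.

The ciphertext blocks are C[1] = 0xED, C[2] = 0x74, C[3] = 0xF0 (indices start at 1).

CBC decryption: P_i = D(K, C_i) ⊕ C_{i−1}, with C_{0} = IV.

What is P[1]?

P[1] = 0x1F

P[1]: D(K, 0xED) = 0x80; 0x80 ⊕ 0x9F = 0x1F.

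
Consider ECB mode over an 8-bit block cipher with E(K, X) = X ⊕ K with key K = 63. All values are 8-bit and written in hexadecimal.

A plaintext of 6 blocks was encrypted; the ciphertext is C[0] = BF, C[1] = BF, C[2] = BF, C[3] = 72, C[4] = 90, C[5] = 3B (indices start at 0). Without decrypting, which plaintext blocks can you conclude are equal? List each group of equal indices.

ECB encrypts each block independently with the same key, so equal ciphertext blocks imply equal plaintext blocks.
C[0] = C[1] = C[2] = BF, so P[0] = P[1] = P[2].

P[0] = P[1] = P[2]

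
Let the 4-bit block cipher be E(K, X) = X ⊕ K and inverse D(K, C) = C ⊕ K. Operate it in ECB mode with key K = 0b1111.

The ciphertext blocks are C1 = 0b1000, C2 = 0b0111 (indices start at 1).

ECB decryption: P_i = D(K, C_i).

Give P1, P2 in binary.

P1 = 0b0111, P2 = 0b1000

P1: D(K, 0b1000) = 0b0111.
P2: D(K, 0b0111) = 0b1000.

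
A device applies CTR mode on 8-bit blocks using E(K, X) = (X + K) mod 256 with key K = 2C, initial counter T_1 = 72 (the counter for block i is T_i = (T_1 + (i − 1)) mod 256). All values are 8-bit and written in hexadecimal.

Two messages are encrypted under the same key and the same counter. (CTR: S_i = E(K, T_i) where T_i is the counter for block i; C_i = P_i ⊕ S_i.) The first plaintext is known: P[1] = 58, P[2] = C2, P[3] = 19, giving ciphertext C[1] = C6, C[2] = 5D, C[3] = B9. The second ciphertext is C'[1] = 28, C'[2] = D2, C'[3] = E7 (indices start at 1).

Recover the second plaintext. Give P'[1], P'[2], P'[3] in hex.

P'[1] = B6, P'[2] = 4D, P'[3] = 47

In CTR with a reused counter, both messages share the same keystream S_i, so C_i ⊕ C'_i = P_i ⊕ P'_i and thus P'_i = P_i ⊕ C_i ⊕ C'_i.
P'[1]: 58 ⊕ C6 ⊕ 28 = B6.
P'[2]: C2 ⊕ 5D ⊕ D2 = 4D.
P'[3]: 19 ⊕ B9 ⊕ E7 = 47.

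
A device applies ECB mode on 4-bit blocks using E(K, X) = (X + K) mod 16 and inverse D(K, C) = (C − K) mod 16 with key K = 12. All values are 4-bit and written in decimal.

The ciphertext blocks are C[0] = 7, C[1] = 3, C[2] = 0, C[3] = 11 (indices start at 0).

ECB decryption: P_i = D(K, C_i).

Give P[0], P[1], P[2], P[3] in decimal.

P[0]: D(K, 7) = 11.
P[1]: D(K, 3) = 7.
P[2]: D(K, 0) = 4.
P[3]: D(K, 11) = 15.

P[0] = 11, P[1] = 7, P[2] = 4, P[3] = 15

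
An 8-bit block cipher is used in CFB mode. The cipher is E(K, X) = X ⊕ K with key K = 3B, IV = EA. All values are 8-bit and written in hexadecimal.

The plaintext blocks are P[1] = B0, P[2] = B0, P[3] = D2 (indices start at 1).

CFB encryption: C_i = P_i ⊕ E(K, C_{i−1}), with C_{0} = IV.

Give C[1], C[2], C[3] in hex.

C[1] = 61, C[2] = EA, C[3] = 03

C[1]: E(K, EA) = D1; B0 ⊕ D1 = 61.
C[2]: E(K, 61) = 5A; B0 ⊕ 5A = EA.
C[3]: E(K, EA) = D1; D2 ⊕ D1 = 03.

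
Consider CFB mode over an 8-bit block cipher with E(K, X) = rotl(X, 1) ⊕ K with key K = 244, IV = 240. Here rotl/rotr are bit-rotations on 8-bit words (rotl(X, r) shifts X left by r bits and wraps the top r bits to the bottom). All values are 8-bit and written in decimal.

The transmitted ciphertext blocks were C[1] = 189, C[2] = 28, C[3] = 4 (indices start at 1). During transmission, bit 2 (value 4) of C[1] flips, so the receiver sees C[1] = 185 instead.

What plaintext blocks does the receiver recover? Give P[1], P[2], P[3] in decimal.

CFB decryption: P_i = C_i ⊕ E(K, C_{i−1}), with C_{0} = IV.
Only C[1] changed, to 185. In CFB, a change in C_i flips the same bit in P_i and garbles P_{i+1}. Decrypting the received ciphertext:
P[1]: E(K, 240) = 21; 185 ⊕ 21 = 172.
P[2]: E(K, 185) = 135; 28 ⊕ 135 = 155.
P[3]: E(K, 28) = 204; 4 ⊕ 204 = 200.
Blocks that differ from the original plaintext: P[1], P[2].

P[1] = 172, P[2] = 155, P[3] = 200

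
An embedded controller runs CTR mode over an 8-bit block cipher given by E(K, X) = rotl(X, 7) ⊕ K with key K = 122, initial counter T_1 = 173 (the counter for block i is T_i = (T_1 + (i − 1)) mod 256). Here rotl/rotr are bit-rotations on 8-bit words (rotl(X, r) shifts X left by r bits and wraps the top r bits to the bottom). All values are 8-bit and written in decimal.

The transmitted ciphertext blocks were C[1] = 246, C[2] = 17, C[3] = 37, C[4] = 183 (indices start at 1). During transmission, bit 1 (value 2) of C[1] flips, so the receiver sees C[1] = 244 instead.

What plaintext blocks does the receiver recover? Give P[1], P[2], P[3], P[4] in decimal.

P[1] = 88, P[2] = 60, P[3] = 136, P[4] = 149

CTR decryption: S_i = E(K, T_i) where T_i is the counter for block i; P_i = C_i ⊕ S_i.
Only C[1] changed, to 244. In CTR, a change in C_i flips the same bit in P_i only; the keystream is unaffected. Decrypting the received ciphertext:
P[1]: T = 173, S = E(K, T) = 172; 244 ⊕ 172 = 88.
P[2]: T = 174, S = E(K, T) = 45; 17 ⊕ 45 = 60.
P[3]: T = 175, S = E(K, T) = 173; 37 ⊕ 173 = 136.
P[4]: T = 176, S = E(K, T) = 34; 183 ⊕ 34 = 149.
Blocks that differ from the original plaintext: P[1].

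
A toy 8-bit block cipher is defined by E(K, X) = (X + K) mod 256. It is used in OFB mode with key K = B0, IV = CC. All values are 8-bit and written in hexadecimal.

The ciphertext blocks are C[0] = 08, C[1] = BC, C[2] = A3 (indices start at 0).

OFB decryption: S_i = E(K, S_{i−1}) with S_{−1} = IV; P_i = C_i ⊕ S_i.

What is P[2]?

P[2] = 7F

P[0]: S = E(K, CC) = 7C; 08 ⊕ 7C = 74.
P[1]: S = E(K, 7C) = 2C; BC ⊕ 2C = 90.
P[2]: S = E(K, 2C) = DC; A3 ⊕ DC = 7F.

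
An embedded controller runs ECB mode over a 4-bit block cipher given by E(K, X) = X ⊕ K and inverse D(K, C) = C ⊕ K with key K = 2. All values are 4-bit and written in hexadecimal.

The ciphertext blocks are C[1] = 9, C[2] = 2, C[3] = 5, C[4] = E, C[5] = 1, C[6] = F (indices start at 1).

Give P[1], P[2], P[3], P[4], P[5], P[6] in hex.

P[1] = B, P[2] = 0, P[3] = 7, P[4] = C, P[5] = 3, P[6] = D

ECB decryption: P_i = D(K, C_i).
P[1]: D(K, 9) = B.
P[2]: D(K, 2) = 0.
P[3]: D(K, 5) = 7.
P[4]: D(K, E) = C.
P[5]: D(K, 1) = 3.
P[6]: D(K, F) = D.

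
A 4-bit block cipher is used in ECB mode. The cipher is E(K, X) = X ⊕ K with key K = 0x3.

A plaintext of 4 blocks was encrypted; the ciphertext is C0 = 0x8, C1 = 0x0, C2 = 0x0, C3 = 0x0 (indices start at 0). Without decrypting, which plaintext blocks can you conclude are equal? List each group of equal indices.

ECB encrypts each block independently with the same key, so equal ciphertext blocks imply equal plaintext blocks.
C1 = C2 = C3 = 0x0, so P1 = P2 = P3.

P1 = P2 = P3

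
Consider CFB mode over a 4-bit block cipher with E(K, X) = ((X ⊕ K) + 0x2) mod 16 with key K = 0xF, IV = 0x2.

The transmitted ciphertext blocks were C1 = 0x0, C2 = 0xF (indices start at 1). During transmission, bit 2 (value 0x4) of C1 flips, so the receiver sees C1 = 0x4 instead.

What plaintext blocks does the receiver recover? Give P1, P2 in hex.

CFB decryption: P_i = C_i ⊕ E(K, C_{i−1}), with C_{0} = IV.
Only C1 changed, to 0x4. In CFB, a change in C_i flips the same bit in P_i and garbles P_{i+1}. Decrypting the received ciphertext:
P1: E(K, 0x2) = 0xF; 0x4 ⊕ 0xF = 0xB.
P2: E(K, 0x4) = 0xD; 0xF ⊕ 0xD = 0x2.
Blocks that differ from the original plaintext: P1, P2.

P1 = 0xB, P2 = 0x2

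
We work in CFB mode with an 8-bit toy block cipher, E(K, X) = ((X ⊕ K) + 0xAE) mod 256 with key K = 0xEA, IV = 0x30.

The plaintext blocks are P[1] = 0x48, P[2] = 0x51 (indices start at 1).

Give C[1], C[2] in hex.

CFB encryption: C_i = P_i ⊕ E(K, C_{i−1}), with C_{0} = IV.
C[1]: E(K, 0x30) = 0x88; 0x48 ⊕ 0x88 = 0xC0.
C[2]: E(K, 0xC0) = 0xD8; 0x51 ⊕ 0xD8 = 0x89.

C[1] = 0xC0, C[2] = 0x89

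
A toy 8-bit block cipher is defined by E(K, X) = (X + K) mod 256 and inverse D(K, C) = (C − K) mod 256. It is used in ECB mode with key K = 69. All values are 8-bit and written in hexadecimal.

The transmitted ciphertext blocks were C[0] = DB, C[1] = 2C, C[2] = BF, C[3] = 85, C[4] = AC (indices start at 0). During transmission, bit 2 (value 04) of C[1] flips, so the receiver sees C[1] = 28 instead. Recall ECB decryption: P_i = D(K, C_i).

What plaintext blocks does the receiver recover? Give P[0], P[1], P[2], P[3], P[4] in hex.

P[0] = 72, P[1] = BF, P[2] = 56, P[3] = 1C, P[4] = 43

Only C[1] changed, to 28. In ECB, a change in C_i affects only P_i. Decrypting the received ciphertext:
P[0]: D(K, DB) = 72.
P[1]: D(K, 28) = BF.
P[2]: D(K, BF) = 56.
P[3]: D(K, 85) = 1C.
P[4]: D(K, AC) = 43.
Blocks that differ from the original plaintext: P[1].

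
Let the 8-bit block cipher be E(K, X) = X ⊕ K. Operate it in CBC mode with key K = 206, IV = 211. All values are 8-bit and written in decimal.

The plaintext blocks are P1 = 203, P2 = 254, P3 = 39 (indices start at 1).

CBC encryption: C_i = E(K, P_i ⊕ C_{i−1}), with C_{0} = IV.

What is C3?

C1: P1 ⊕ 211 = 24; E(K, 24) = 214.
C2: P2 ⊕ 214 = 40; E(K, 40) = 230.
C3: P3 ⊕ 230 = 193; E(K, 193) = 15.

C3 = 15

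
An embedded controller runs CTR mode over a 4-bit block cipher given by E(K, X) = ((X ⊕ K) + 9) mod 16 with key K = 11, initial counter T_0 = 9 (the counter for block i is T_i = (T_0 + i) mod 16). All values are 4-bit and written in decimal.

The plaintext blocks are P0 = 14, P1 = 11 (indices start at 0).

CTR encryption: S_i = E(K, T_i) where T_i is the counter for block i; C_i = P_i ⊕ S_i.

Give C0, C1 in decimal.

C0 = 5, C1 = 1

C0: T = 9, S = E(K, T) = 11; 14 ⊕ 11 = 5.
C1: T = 10, S = E(K, T) = 10; 11 ⊕ 10 = 1.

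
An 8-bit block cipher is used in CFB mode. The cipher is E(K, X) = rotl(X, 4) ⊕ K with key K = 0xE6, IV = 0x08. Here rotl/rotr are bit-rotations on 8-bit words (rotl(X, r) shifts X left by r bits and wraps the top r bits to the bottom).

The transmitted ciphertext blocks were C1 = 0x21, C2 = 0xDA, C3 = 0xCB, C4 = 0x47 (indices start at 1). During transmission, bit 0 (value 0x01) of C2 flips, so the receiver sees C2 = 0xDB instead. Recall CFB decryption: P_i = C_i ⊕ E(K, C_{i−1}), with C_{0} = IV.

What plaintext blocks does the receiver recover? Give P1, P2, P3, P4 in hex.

Only C2 changed, to 0xDB. In CFB, a change in C_i flips the same bit in P_i and garbles P_{i+1}. Decrypting the received ciphertext:
P1: E(K, 0x08) = 0x66; 0x21 ⊕ 0x66 = 0x47.
P2: E(K, 0x21) = 0xF4; 0xDB ⊕ 0xF4 = 0x2F.
P3: E(K, 0xDB) = 0x5B; 0xCB ⊕ 0x5B = 0x90.
P4: E(K, 0xCB) = 0x5A; 0x47 ⊕ 0x5A = 0x1D.
Blocks that differ from the original plaintext: P2, P3.

P1 = 0x47, P2 = 0x2F, P3 = 0x90, P4 = 0x1D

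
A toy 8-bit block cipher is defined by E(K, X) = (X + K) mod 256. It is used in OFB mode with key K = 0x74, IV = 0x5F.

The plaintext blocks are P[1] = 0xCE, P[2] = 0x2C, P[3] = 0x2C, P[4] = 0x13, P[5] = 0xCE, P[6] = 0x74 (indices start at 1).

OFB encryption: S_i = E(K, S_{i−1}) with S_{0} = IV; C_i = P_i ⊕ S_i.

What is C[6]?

C[1]: S = E(K, 0x5F) = 0xD3; 0xCE ⊕ 0xD3 = 0x1D.
C[2]: S = E(K, 0xD3) = 0x47; 0x2C ⊕ 0x47 = 0x6B.
C[3]: S = E(K, 0x47) = 0xBB; 0x2C ⊕ 0xBB = 0x97.
C[4]: S = E(K, 0xBB) = 0x2F; 0x13 ⊕ 0x2F = 0x3C.
C[5]: S = E(K, 0x2F) = 0xA3; 0xCE ⊕ 0xA3 = 0x6D.
C[6]: S = E(K, 0xA3) = 0x17; 0x74 ⊕ 0x17 = 0x63.

C[6] = 0x63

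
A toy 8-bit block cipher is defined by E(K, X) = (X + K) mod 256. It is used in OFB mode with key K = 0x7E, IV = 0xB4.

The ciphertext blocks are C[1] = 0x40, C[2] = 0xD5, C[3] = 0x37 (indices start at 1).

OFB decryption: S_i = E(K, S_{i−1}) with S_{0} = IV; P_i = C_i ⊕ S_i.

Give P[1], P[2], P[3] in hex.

P[1]: S = E(K, 0xB4) = 0x32; 0x40 ⊕ 0x32 = 0x72.
P[2]: S = E(K, 0x32) = 0xB0; 0xD5 ⊕ 0xB0 = 0x65.
P[3]: S = E(K, 0xB0) = 0x2E; 0x37 ⊕ 0x2E = 0x19.

P[1] = 0x72, P[2] = 0x65, P[3] = 0x19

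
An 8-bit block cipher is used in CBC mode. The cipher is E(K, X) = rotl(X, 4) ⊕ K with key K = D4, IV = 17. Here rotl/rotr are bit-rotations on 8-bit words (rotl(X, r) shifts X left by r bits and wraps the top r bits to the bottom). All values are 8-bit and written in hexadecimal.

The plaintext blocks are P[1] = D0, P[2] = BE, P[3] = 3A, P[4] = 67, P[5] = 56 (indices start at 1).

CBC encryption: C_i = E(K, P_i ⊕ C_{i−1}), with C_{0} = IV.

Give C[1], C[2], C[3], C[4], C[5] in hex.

C[1] = A8, C[2] = B5, C[3] = 2C, C[4] = 60, C[5] = B7

C[1]: P[1] ⊕ 17 = C7; E(K, C7) = A8.
C[2]: P[2] ⊕ A8 = 16; E(K, 16) = B5.
C[3]: P[3] ⊕ B5 = 8F; E(K, 8F) = 2C.
C[4]: P[4] ⊕ 2C = 4B; E(K, 4B) = 60.
C[5]: P[5] ⊕ 60 = 36; E(K, 36) = B7.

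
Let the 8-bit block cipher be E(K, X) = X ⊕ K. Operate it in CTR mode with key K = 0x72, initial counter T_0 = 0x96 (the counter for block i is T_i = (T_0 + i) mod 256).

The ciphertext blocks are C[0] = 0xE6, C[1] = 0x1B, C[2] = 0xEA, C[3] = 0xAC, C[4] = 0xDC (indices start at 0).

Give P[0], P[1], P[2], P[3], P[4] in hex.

CTR decryption: S_i = E(K, T_i) where T_i is the counter for block i; P_i = C_i ⊕ S_i.
P[0]: T = 0x96, S = E(K, T) = 0xE4; 0xE6 ⊕ 0xE4 = 0x02.
P[1]: T = 0x97, S = E(K, T) = 0xE5; 0x1B ⊕ 0xE5 = 0xFE.
P[2]: T = 0x98, S = E(K, T) = 0xEA; 0xEA ⊕ 0xEA = 0x00.
P[3]: T = 0x99, S = E(K, T) = 0xEB; 0xAC ⊕ 0xEB = 0x47.
P[4]: T = 0x9A, S = E(K, T) = 0xE8; 0xDC ⊕ 0xE8 = 0x34.

P[0] = 0x02, P[1] = 0xFE, P[2] = 0x00, P[3] = 0x47, P[4] = 0x34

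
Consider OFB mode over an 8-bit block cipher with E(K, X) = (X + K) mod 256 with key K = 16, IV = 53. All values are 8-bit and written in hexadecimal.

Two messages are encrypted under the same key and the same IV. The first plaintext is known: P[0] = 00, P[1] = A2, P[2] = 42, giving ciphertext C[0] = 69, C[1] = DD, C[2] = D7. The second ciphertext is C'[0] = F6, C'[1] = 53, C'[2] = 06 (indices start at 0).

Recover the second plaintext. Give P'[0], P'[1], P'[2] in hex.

In OFB with a reused IV, both messages share the same keystream S_i, so C_i ⊕ C'_i = P_i ⊕ P'_i and thus P'_i = P_i ⊕ C_i ⊕ C'_i.
P'[0]: 00 ⊕ 69 ⊕ F6 = 9F.
P'[1]: A2 ⊕ DD ⊕ 53 = 2C.
P'[2]: 42 ⊕ D7 ⊕ 06 = 93.

P'[0] = 9F, P'[1] = 2C, P'[2] = 93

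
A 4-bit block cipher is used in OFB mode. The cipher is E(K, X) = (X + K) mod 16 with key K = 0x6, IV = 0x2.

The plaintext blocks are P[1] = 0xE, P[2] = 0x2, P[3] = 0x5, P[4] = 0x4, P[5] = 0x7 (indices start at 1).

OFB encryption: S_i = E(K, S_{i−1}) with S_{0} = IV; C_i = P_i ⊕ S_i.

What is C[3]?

C[3] = 0x1

C[1]: S = E(K, 0x2) = 0x8; 0xE ⊕ 0x8 = 0x6.
C[2]: S = E(K, 0x8) = 0xE; 0x2 ⊕ 0xE = 0xC.
C[3]: S = E(K, 0xE) = 0x4; 0x5 ⊕ 0x4 = 0x1.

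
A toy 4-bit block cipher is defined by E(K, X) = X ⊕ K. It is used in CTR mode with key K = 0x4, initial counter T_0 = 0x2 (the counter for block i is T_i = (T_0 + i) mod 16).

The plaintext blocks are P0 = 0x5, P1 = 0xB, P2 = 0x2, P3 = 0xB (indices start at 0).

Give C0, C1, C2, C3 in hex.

C0 = 0x3, C1 = 0xC, C2 = 0x2, C3 = 0xA

CTR encryption: S_i = E(K, T_i) where T_i is the counter for block i; C_i = P_i ⊕ S_i.
C0: T = 0x2, S = E(K, T) = 0x6; 0x5 ⊕ 0x6 = 0x3.
C1: T = 0x3, S = E(K, T) = 0x7; 0xB ⊕ 0x7 = 0xC.
C2: T = 0x4, S = E(K, T) = 0x0; 0x2 ⊕ 0x0 = 0x2.
C3: T = 0x5, S = E(K, T) = 0x1; 0xB ⊕ 0x1 = 0xA.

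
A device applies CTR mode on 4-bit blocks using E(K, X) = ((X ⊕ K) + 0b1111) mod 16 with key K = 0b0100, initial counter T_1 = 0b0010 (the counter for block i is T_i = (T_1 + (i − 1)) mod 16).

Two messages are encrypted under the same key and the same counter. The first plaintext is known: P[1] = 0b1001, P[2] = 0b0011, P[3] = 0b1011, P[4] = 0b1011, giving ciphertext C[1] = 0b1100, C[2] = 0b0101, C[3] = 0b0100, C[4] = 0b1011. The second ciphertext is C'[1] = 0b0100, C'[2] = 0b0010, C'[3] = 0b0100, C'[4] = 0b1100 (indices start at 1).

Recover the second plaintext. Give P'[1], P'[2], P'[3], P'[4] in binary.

P'[1] = 0b0001, P'[2] = 0b0100, P'[3] = 0b1011, P'[4] = 0b1100

In CTR with a reused counter, both messages share the same keystream S_i, so C_i ⊕ C'_i = P_i ⊕ P'_i and thus P'_i = P_i ⊕ C_i ⊕ C'_i.
P'[1]: 0b1001 ⊕ 0b1100 ⊕ 0b0100 = 0b0001.
P'[2]: 0b0011 ⊕ 0b0101 ⊕ 0b0010 = 0b0100.
P'[3]: 0b1011 ⊕ 0b0100 ⊕ 0b0100 = 0b1011.
P'[4]: 0b1011 ⊕ 0b1011 ⊕ 0b1100 = 0b1100.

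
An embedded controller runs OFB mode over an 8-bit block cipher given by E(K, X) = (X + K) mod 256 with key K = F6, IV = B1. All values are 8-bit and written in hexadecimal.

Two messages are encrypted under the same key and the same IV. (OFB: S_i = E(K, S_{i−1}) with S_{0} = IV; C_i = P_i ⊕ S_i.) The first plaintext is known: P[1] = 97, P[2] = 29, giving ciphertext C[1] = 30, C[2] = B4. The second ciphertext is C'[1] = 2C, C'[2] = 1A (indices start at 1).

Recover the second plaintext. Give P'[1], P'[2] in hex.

In OFB with a reused IV, both messages share the same keystream S_i, so C_i ⊕ C'_i = P_i ⊕ P'_i and thus P'_i = P_i ⊕ C_i ⊕ C'_i.
P'[1]: 97 ⊕ 30 ⊕ 2C = 8B.
P'[2]: 29 ⊕ B4 ⊕ 1A = 87.

P'[1] = 8B, P'[2] = 87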